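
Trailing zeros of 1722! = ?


floor(1722/5) = 344
floor(1722/25) = 68
floor(1722/125) = 13
floor(1722/625) = 2
Total = 427

427 trailing zeros


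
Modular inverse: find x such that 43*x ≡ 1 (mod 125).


Use the extended Euclidean algorithm on (125, 43); each row r = 125*s + 43*t:
r=125, s=1, t=0
r=43, s=0, t=1
q=2: r=39, s=1, t=-2   [125*(1) + 43*(-2) = 39]
q=1: r=4, s=-1, t=3   [125*(-1) + 43*(3) = 4]
q=9: r=3, s=10, t=-29   [125*(10) + 43*(-29) = 3]
q=1: r=1, s=-11, t=32   [125*(-11) + 43*(32) = 1]
q=3: r=0, s=43, t=-125   [125*(43) + 43*(-125) = 0]
GCD = 1 with t = 32, so 43*(32) ≡ 1 (mod 125)
Inverse = 32 mod 125 = 32
Check: 43 * 32 = 1376 ≡ 1 (mod 125)

43^(-1) ≡ 32 (mod 125)


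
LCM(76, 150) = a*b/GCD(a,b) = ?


GCD(76, 150) = 2
LCM = 76*150/2 = 11400/2 = 5700

LCM = 5700


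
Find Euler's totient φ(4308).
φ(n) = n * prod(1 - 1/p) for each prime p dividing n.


4308 = 2^2 × 3 × 359
Prime factors: 2, 3, 359
φ(4308) = 4308 × (1-1/2) × (1-1/3) × (1-1/359)
= 4308 × 1/2 × 2/3 × 358/359 = 1432

φ(4308) = 1432


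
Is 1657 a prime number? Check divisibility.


Check divisors up to sqrt(1657) = 40.7063
No divisors found.
1657 is prime.

Yes, 1657 is prime


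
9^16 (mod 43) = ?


9^1 mod 43 = 9
9^2 mod 43 = 38
9^3 mod 43 = 41
9^4 mod 43 = 25
9^5 mod 43 = 10
9^6 mod 43 = 4
9^7 mod 43 = 36
9^8 mod 43 = 23
9^9 mod 43 = 35
9^10 mod 43 = 14
9^11 mod 43 = 40
9^12 mod 43 = 16
9^13 mod 43 = 15
9^14 mod 43 = 6
9^15 mod 43 = 11
9^16 mod 43 = 13


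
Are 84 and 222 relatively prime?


Euclidean algorithm:
222 = 2 * 84 + 54
84 = 1 * 54 + 30
54 = 1 * 30 + 24
30 = 1 * 24 + 6
24 = 4 * 6 + 0
GCD(84, 222) = 6

No, not coprime (GCD = 6)


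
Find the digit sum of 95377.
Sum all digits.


9 + 5 + 3 + 7 + 7 = 31


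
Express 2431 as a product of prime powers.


2431 / 11 = 221
221 / 13 = 17
17 / 17 = 1
2431 = 11 × 13 × 17


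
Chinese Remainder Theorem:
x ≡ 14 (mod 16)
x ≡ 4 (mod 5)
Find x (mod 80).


M = 16*5 = 80
M1 = M/16 = 5, M2 = M/5 = 16
M1^(-1) mod 16 = 13, M2^(-1) mod 5 = 1
x = 14*5*13 + 4*16*1 = 974
974 mod 80 = 14
Check: 14 mod 16 = 14 ✓, 14 mod 5 = 4 ✓

x ≡ 14 (mod 80)


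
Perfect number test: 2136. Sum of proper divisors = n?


Proper divisors of 2136: 1, 2, 3, 4, 6, 8, 12, 24, 89, 178, 267, 356, 534, 712, 1068
Sum = 1 + 2 + 3 + 4 + 6 + 8 + 12 + 24 + 89 + 178 + 267 + 356 + 534 + 712 + 1068 = 3264

No, 2136 is not perfect (3264 ≠ 2136)


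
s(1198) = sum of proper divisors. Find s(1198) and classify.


Proper divisors: 1, 2, 599
Sum = 1 + 2 + 599 = 602
602 < 1198 → deficient

s(1198) = 602 (deficient)


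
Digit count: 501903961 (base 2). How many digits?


501903961 in base 2 = 11101111010100111001001011001
Number of digits = 29

29 digits (base 2)


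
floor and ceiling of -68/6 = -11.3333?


-68/6 = -11.3333
floor = -12
ceil = -11

floor = -12, ceil = -11


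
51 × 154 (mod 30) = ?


51 × 154 = 7854
7854 mod 30 = 24


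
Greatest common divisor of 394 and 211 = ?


394 = 1 * 211 + 183
211 = 1 * 183 + 28
183 = 6 * 28 + 15
28 = 1 * 15 + 13
15 = 1 * 13 + 2
13 = 6 * 2 + 1
2 = 2 * 1 + 0
GCD = 1


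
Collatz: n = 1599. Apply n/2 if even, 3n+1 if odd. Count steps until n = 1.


1599 → 4798 → 2399 → 7198 → 3599 → 10798 → 5399 → 16198 → 8099 → 24298 → 12149 → 36448 → 18224 → 9112 → 4556 → 2278 → 1139 → 3418 → 1709 → 5128 → 2564 → 1282 → 641 → 1924 → 962 → 481 → 1444 → 722 → 361 → 1084 → 542 → 271 → 814 → 407 → 1222 → 611 → 1834 → 917 → 2752 → 1376 → 688 → 344 → 172 → 86 → 43 → 130 → 65 → 196 → 98 → 49 → 148 → 74 → 37 → 112 → 56 → 28 → 14 → 7 → 22 → 11 → 34 → 17 → 52 → 26 → 13 → 40 → 20 → 10 → 5 → 16 → 8 → 4 → 2 → 1
Total steps = 73

73 steps


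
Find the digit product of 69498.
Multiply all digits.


6 × 9 × 4 × 9 × 8 = 15552


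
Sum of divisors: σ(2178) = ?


Divisors of 2178: 1, 2, 3, 6, 9, 11, 18, 22, 33, 66, 99, 121, 198, 242, 363, 726, 1089, 2178
Sum = 1 + 2 + 3 + 6 + 9 + 11 + 18 + 22 + 33 + 66 + 99 + 121 + 198 + 242 + 363 + 726 + 1089 + 2178 = 5187

σ(2178) = 5187


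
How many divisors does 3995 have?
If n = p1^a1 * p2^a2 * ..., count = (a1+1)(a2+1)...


3995 = 5^1 × 17^1 × 47^1
d(3995) = (1+1) × (1+1) × (1+1) = 8

8 divisors


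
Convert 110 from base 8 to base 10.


110 (base 8) = 72 (decimal)
72 (decimal) = 72 (base 10)


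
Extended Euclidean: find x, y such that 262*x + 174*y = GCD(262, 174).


Tabular extended Euclidean (each row: r = 262*s + 174*t):
r=262, s=1, t=0
r=174, s=0, t=1
q=1: r=88, s=1, t=-1   [262*(1) + 174*(-1) = 88]
q=1: r=86, s=-1, t=2   [262*(-1) + 174*(2) = 86]
q=1: r=2, s=2, t=-3   [262*(2) + 174*(-3) = 2]
q=43: r=0, s=-87, t=131   [262*(-87) + 174*(131) = 0]
GCD = 2; from the row with r=2: x=2, y=-3
Check: 262*(2) + 174*(-3) = 524 - 522 = 2

GCD = 2, x = 2, y = -3


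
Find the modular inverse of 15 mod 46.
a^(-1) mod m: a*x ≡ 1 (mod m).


Use the extended Euclidean algorithm on (46, 15); each row r = 46*s + 15*t:
r=46, s=1, t=0
r=15, s=0, t=1
q=3: r=1, s=1, t=-3   [46*(1) + 15*(-3) = 1]
q=15: r=0, s=-15, t=46   [46*(-15) + 15*(46) = 0]
GCD = 1 with t = -3, so 15*(-3) ≡ 1 (mod 46)
Inverse = -3 mod 46 = 43
Check: 15 * 43 = 645 ≡ 1 (mod 46)

15^(-1) ≡ 43 (mod 46)


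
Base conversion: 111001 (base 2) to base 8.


111001 (base 2) = 57 (decimal)
57 (decimal) = 71 (base 8)


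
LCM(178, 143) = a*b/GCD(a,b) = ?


GCD(178, 143) = 1
LCM = 178*143/1 = 25454/1 = 25454

LCM = 25454


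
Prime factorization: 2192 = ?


2192 / 2 = 1096
1096 / 2 = 548
548 / 2 = 274
274 / 2 = 137
137 / 137 = 1
2192 = 2^4 × 137


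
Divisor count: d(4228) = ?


4228 = 2^2 × 7^1 × 151^1
d(4228) = (2+1) × (1+1) × (1+1) = 12

12 divisors


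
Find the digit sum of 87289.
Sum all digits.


8 + 7 + 2 + 8 + 9 = 34


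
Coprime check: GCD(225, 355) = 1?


Euclidean algorithm:
355 = 1 * 225 + 130
225 = 1 * 130 + 95
130 = 1 * 95 + 35
95 = 2 * 35 + 25
35 = 1 * 25 + 10
25 = 2 * 10 + 5
10 = 2 * 5 + 0
GCD(225, 355) = 5

No, not coprime (GCD = 5)


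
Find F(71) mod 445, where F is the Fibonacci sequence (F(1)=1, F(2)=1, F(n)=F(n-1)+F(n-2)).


F(k) mod 445 for k=1..71:
1, 1, 2, 3, 5, 8, 13, 21, 34, 55, 89, 144, 233, 377, 165, 97, 262, 359, 176, 90, 266, 356, 177, 88, 265, 353, 173, 81, 254, 335, 144, 34, 178, 212, 390, 157, 102, 259, 361, 175, 91, 266, 357, 178, 90, 268, 358, 181, 94, 275, 369, 199, 123, 322, 0, 322, 322, 199, 76, 275, 351, 181, 87, 268, 355, 178, 88, 266, 354, 175, 84
F(71) mod 445 = 84


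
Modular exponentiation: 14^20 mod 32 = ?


14^1 mod 32 = 14
14^2 mod 32 = 4
14^3 mod 32 = 24
14^4 mod 32 = 16
14^5 mod 32 = 0
14^6 mod 32 = 0
14^7 mod 32 = 0
14^8 mod 32 = 0
14^9 mod 32 = 0
14^10 mod 32 = 0
14^11 mod 32 = 0
14^12 mod 32 = 0
14^13 mod 32 = 0
14^14 mod 32 = 0
14^15 mod 32 = 0
14^16 mod 32 = 0
14^17 mod 32 = 0
14^18 mod 32 = 0
14^19 mod 32 = 0
14^20 mod 32 = 0


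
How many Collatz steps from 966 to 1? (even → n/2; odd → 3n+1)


966 → 483 → 1450 → 725 → 2176 → 1088 → 544 → 272 → 136 → 68 → 34 → 17 → 52 → 26 → 13 → 40 → 20 → 10 → 5 → 16 → 8 → 4 → 2 → 1
Total steps = 23

23 steps


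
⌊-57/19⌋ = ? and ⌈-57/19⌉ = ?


-57/19 = -3.0000
floor = -3
ceil = -3

floor = -3, ceil = -3


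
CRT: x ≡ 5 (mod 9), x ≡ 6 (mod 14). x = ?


M = 9*14 = 126
M1 = M/9 = 14, M2 = M/14 = 9
M1^(-1) mod 9 = 2, M2^(-1) mod 14 = 11
x = 5*14*2 + 6*9*11 = 734
734 mod 126 = 104
Check: 104 mod 9 = 5 ✓, 104 mod 14 = 6 ✓

x ≡ 104 (mod 126)


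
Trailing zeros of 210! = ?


floor(210/5) = 42
floor(210/25) = 8
floor(210/125) = 1
Total = 51

51 trailing zeros


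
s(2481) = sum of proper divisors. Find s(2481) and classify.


Proper divisors: 1, 3, 827
Sum = 1 + 3 + 827 = 831
831 < 2481 → deficient

s(2481) = 831 (deficient)


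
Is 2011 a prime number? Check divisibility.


Check divisors up to sqrt(2011) = 44.8442
No divisors found.
2011 is prime.

Yes, 2011 is prime


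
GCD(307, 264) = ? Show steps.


307 = 1 * 264 + 43
264 = 6 * 43 + 6
43 = 7 * 6 + 1
6 = 6 * 1 + 0
GCD = 1


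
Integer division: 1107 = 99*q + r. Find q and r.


1107 = 99 * 11 + 18
Check: 1089 + 18 = 1107

q = 11, r = 18


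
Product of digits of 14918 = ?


1 × 4 × 9 × 1 × 8 = 288


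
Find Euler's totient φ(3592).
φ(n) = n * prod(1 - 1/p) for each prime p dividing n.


3592 = 2^3 × 449
Prime factors: 2, 449
φ(3592) = 3592 × (1-1/2) × (1-1/449)
= 3592 × 1/2 × 448/449 = 1792

φ(3592) = 1792


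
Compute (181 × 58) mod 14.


181 × 58 = 10498
10498 mod 14 = 12


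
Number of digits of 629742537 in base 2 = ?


629742537 in base 2 = 100101100010010001101111001001
Number of digits = 30

30 digits (base 2)


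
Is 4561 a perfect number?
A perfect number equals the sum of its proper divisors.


Proper divisors of 4561: 1
Sum = 1 = 1

No, 4561 is not perfect (1 ≠ 4561)


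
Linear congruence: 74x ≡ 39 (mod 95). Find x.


GCD(74, 95) = 1, unique solution
a^(-1) mod 95 = 9
x = 9 * 39 mod 95 = 66

x ≡ 66 (mod 95)


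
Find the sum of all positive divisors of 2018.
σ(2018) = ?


Divisors of 2018: 1, 2, 1009, 2018
Sum = 1 + 2 + 1009 + 2018 = 3030

σ(2018) = 3030


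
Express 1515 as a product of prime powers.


1515 / 3 = 505
505 / 5 = 101
101 / 101 = 1
1515 = 3 × 5 × 101


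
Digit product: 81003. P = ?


8 × 1 × 0 × 0 × 3 = 0


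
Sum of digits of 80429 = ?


8 + 0 + 4 + 2 + 9 = 23


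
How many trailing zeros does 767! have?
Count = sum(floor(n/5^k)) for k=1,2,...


floor(767/5) = 153
floor(767/25) = 30
floor(767/125) = 6
floor(767/625) = 1
Total = 190

190 trailing zeros


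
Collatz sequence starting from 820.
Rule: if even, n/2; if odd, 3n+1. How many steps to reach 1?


820 → 410 → 205 → 616 → 308 → 154 → 77 → 232 → 116 → 58 → 29 → 88 → 44 → 22 → 11 → 34 → 17 → 52 → 26 → 13 → 40 → 20 → 10 → 5 → 16 → 8 → 4 → 2 → 1
Total steps = 28

28 steps


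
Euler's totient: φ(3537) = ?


3537 = 3^3 × 131
Prime factors: 3, 131
φ(3537) = 3537 × (1-1/3) × (1-1/131)
= 3537 × 2/3 × 130/131 = 2340

φ(3537) = 2340


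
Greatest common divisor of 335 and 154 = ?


335 = 2 * 154 + 27
154 = 5 * 27 + 19
27 = 1 * 19 + 8
19 = 2 * 8 + 3
8 = 2 * 3 + 2
3 = 1 * 2 + 1
2 = 2 * 1 + 0
GCD = 1


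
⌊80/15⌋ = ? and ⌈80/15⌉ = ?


80/15 = 5.3333
floor = 5
ceil = 6

floor = 5, ceil = 6


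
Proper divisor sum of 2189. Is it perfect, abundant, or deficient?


Proper divisors: 1, 11, 199
Sum = 1 + 11 + 199 = 211
211 < 2189 → deficient

s(2189) = 211 (deficient)


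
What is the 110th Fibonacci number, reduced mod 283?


F(k) mod 283 for k=1..110:
1, 1, 2, 3, 5, 8, 13, 21, 34, 55, 89, 144, 233, 94, 44, 138, 182, 37, 219, 256, 192, 165, 74, 239, 30, 269, 16, 2, 18, 20, 38, 58, 96, 154, 250, 121, 88, 209, 14, 223, 237, 177, 131, 25, 156, 181, 54, 235, 6, 241, 247, 205, 169, 91, 260, 68, 45, 113, 158, 271, 146, 134, 280, 131, 128, 259, 104, 80, 184, 264, 165, 146, 28, 174, 202, 93, 12, 105, 117, 222, 56, 278, 51, 46, 97, 143, 240, 100, 57, 157, 214, 88, 19, 107, 126, 233, 76, 26, 102, 128, 230, 75, 22, 97, 119, 216, 52, 268, 37, 22
F(110) mod 283 = 22


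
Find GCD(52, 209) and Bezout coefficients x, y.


Tabular extended Euclidean (each row: r = 52*s + 209*t):
r=52, s=1, t=0
r=209, s=0, t=1
q=0: r=52, s=1, t=0   [52*(1) + 209*(0) = 52]
q=4: r=1, s=-4, t=1   [52*(-4) + 209*(1) = 1]
q=52: r=0, s=209, t=-52   [52*(209) + 209*(-52) = 0]
GCD = 1; from the row with r=1: x=-4, y=1
Check: 52*(-4) + 209*(1) = -208 + 209 = 1

GCD = 1, x = -4, y = 1


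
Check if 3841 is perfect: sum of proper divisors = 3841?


Proper divisors of 3841: 1, 23, 167
Sum = 1 + 23 + 167 = 191

No, 3841 is not perfect (191 ≠ 3841)


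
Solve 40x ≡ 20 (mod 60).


GCD(40, 60) = 20 divides 20
Divide: 2x ≡ 1 (mod 3)
x ≡ 2 (mod 3)


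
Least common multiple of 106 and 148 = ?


GCD(106, 148) = 2
LCM = 106*148/2 = 15688/2 = 7844

LCM = 7844


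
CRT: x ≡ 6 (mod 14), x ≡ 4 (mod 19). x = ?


M = 14*19 = 266
M1 = M/14 = 19, M2 = M/19 = 14
M1^(-1) mod 14 = 3, M2^(-1) mod 19 = 15
x = 6*19*3 + 4*14*15 = 1182
1182 mod 266 = 118
Check: 118 mod 14 = 6 ✓, 118 mod 19 = 4 ✓

x ≡ 118 (mod 266)


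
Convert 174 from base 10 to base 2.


174 (base 10) = 174 (decimal)
174 (decimal) = 10101110 (base 2)


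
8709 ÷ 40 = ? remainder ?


8709 = 40 * 217 + 29
Check: 8680 + 29 = 8709

q = 217, r = 29


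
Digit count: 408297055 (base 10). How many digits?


408297055 has 9 digits in base 10
floor(log10(408297055)) + 1 = floor(8.6110) + 1 = 9

9 digits (base 10)


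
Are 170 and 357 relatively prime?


Euclidean algorithm:
357 = 2 * 170 + 17
170 = 10 * 17 + 0
GCD(170, 357) = 17

No, not coprime (GCD = 17)


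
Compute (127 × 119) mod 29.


127 × 119 = 15113
15113 mod 29 = 4


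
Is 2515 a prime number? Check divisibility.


2515 / 5 = 503 (exact division)
2515 is NOT prime.

No, 2515 is not prime


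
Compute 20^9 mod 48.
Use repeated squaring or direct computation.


20^1 mod 48 = 20
20^2 mod 48 = 16
20^3 mod 48 = 32
20^4 mod 48 = 16
20^5 mod 48 = 32
20^6 mod 48 = 16
20^7 mod 48 = 32
20^8 mod 48 = 16
20^9 mod 48 = 32


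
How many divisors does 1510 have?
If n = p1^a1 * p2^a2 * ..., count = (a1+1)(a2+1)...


1510 = 2^1 × 5^1 × 151^1
d(1510) = (1+1) × (1+1) × (1+1) = 8

8 divisors


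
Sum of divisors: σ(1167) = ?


Divisors of 1167: 1, 3, 389, 1167
Sum = 1 + 3 + 389 + 1167 = 1560

σ(1167) = 1560


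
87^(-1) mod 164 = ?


Use the extended Euclidean algorithm on (164, 87); each row r = 164*s + 87*t:
r=164, s=1, t=0
r=87, s=0, t=1
q=1: r=77, s=1, t=-1   [164*(1) + 87*(-1) = 77]
q=1: r=10, s=-1, t=2   [164*(-1) + 87*(2) = 10]
q=7: r=7, s=8, t=-15   [164*(8) + 87*(-15) = 7]
q=1: r=3, s=-9, t=17   [164*(-9) + 87*(17) = 3]
q=2: r=1, s=26, t=-49   [164*(26) + 87*(-49) = 1]
q=3: r=0, s=-87, t=164   [164*(-87) + 87*(164) = 0]
GCD = 1 with t = -49, so 87*(-49) ≡ 1 (mod 164)
Inverse = -49 mod 164 = 115
Check: 87 * 115 = 10005 ≡ 1 (mod 164)

87^(-1) ≡ 115 (mod 164)


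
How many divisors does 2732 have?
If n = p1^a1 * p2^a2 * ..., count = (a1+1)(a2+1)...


2732 = 2^2 × 683^1
d(2732) = (2+1) × (1+1) = 6

6 divisors


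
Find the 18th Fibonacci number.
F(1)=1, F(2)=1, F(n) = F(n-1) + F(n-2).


Sequence: 1, 1, 2, 3, 5, 8, 13, 21, 34, 55, 89, 144, 233, 377, 610, 987, 1597, 2584
F(18) = 2584


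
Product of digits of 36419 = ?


3 × 6 × 4 × 1 × 9 = 648


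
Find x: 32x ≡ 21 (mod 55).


GCD(32, 55) = 1, unique solution
a^(-1) mod 55 = 43
x = 43 * 21 mod 55 = 23

x ≡ 23 (mod 55)


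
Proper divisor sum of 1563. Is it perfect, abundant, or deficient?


Proper divisors: 1, 3, 521
Sum = 1 + 3 + 521 = 525
525 < 1563 → deficient

s(1563) = 525 (deficient)


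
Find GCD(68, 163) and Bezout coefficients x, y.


Tabular extended Euclidean (each row: r = 68*s + 163*t):
r=68, s=1, t=0
r=163, s=0, t=1
q=0: r=68, s=1, t=0   [68*(1) + 163*(0) = 68]
q=2: r=27, s=-2, t=1   [68*(-2) + 163*(1) = 27]
q=2: r=14, s=5, t=-2   [68*(5) + 163*(-2) = 14]
q=1: r=13, s=-7, t=3   [68*(-7) + 163*(3) = 13]
q=1: r=1, s=12, t=-5   [68*(12) + 163*(-5) = 1]
q=13: r=0, s=-163, t=68   [68*(-163) + 163*(68) = 0]
GCD = 1; from the row with r=1: x=12, y=-5
Check: 68*(12) + 163*(-5) = 816 - 815 = 1

GCD = 1, x = 12, y = -5


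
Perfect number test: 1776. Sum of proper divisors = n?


Proper divisors of 1776: 1, 2, 3, 4, 6, 8, 12, 16, 24, 37, 48, 74, 111, 148, 222, 296, 444, 592, 888
Sum = 1 + 2 + 3 + 4 + 6 + 8 + 12 + 16 + 24 + 37 + 48 + 74 + 111 + 148 + 222 + 296 + 444 + 592 + 888 = 2936

No, 1776 is not perfect (2936 ≠ 1776)


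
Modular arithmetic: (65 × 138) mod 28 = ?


65 × 138 = 8970
8970 mod 28 = 10


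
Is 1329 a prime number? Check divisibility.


1329 / 3 = 443 (exact division)
1329 is NOT prime.

No, 1329 is not prime


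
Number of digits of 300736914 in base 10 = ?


300736914 has 9 digits in base 10
floor(log10(300736914)) + 1 = floor(8.4782) + 1 = 9

9 digits (base 10)


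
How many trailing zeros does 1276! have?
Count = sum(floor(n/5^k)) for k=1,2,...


floor(1276/5) = 255
floor(1276/25) = 51
floor(1276/125) = 10
floor(1276/625) = 2
Total = 318

318 trailing zeros


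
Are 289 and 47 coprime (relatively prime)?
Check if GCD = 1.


Euclidean algorithm:
289 = 6 * 47 + 7
47 = 6 * 7 + 5
7 = 1 * 5 + 2
5 = 2 * 2 + 1
2 = 2 * 1 + 0
GCD(289, 47) = 1

Yes, coprime (GCD = 1)


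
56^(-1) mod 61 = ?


Use the extended Euclidean algorithm on (61, 56); each row r = 61*s + 56*t:
r=61, s=1, t=0
r=56, s=0, t=1
q=1: r=5, s=1, t=-1   [61*(1) + 56*(-1) = 5]
q=11: r=1, s=-11, t=12   [61*(-11) + 56*(12) = 1]
q=5: r=0, s=56, t=-61   [61*(56) + 56*(-61) = 0]
GCD = 1 with t = 12, so 56*(12) ≡ 1 (mod 61)
Inverse = 12 mod 61 = 12
Check: 56 * 12 = 672 ≡ 1 (mod 61)

56^(-1) ≡ 12 (mod 61)


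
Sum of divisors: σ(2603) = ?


Divisors of 2603: 1, 19, 137, 2603
Sum = 1 + 19 + 137 + 2603 = 2760

σ(2603) = 2760


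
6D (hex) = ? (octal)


6D (base 16) = 109 (decimal)
109 (decimal) = 155 (base 8)


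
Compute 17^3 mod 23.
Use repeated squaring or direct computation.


17^1 mod 23 = 17
17^2 mod 23 = 13
17^3 mod 23 = 14


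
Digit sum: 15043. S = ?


1 + 5 + 0 + 4 + 3 = 13


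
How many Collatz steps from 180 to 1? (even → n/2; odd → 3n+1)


180 → 90 → 45 → 136 → 68 → 34 → 17 → 52 → 26 → 13 → 40 → 20 → 10 → 5 → 16 → 8 → 4 → 2 → 1
Total steps = 18

18 steps


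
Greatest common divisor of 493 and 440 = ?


493 = 1 * 440 + 53
440 = 8 * 53 + 16
53 = 3 * 16 + 5
16 = 3 * 5 + 1
5 = 5 * 1 + 0
GCD = 1


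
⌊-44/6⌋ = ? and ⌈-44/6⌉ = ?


-44/6 = -7.3333
floor = -8
ceil = -7

floor = -8, ceil = -7


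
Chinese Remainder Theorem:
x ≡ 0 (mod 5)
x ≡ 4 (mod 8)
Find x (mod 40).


M = 5*8 = 40
M1 = M/5 = 8, M2 = M/8 = 5
M1^(-1) mod 5 = 2, M2^(-1) mod 8 = 5
x = 0*8*2 + 4*5*5 = 100
100 mod 40 = 20
Check: 20 mod 5 = 0 ✓, 20 mod 8 = 4 ✓

x ≡ 20 (mod 40)


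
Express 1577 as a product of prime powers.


1577 / 19 = 83
83 / 83 = 1
1577 = 19 × 83


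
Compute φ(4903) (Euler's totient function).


4903 = 4903
Prime factors: 4903
φ(4903) = 4903 × (1-1/4903)
= 4903 × 4902/4903 = 4902

φ(4903) = 4902


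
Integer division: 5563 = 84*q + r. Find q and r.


5563 = 84 * 66 + 19
Check: 5544 + 19 = 5563

q = 66, r = 19


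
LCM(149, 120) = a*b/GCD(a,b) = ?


GCD(149, 120) = 1
LCM = 149*120/1 = 17880/1 = 17880

LCM = 17880


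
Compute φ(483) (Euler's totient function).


483 = 3 × 7 × 23
Prime factors: 3, 7, 23
φ(483) = 483 × (1-1/3) × (1-1/7) × (1-1/23)
= 483 × 2/3 × 6/7 × 22/23 = 264

φ(483) = 264


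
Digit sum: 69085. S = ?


6 + 9 + 0 + 8 + 5 = 28


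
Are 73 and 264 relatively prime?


Euclidean algorithm:
264 = 3 * 73 + 45
73 = 1 * 45 + 28
45 = 1 * 28 + 17
28 = 1 * 17 + 11
17 = 1 * 11 + 6
11 = 1 * 6 + 5
6 = 1 * 5 + 1
5 = 5 * 1 + 0
GCD(73, 264) = 1

Yes, coprime (GCD = 1)


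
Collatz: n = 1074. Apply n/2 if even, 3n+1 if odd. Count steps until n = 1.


1074 → 537 → 1612 → 806 → 403 → 1210 → 605 → 1816 → 908 → 454 → 227 → 682 → 341 → 1024 → 512 → 256 → 128 → 64 → 32 → 16 → 8 → 4 → 2 → 1
Total steps = 23

23 steps


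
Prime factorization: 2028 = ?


2028 / 2 = 1014
1014 / 2 = 507
507 / 3 = 169
169 / 13 = 13
13 / 13 = 1
2028 = 2^2 × 3 × 13^2


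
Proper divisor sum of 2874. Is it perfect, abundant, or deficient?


Proper divisors: 1, 2, 3, 6, 479, 958, 1437
Sum = 1 + 2 + 3 + 6 + 479 + 958 + 1437 = 2886
2886 > 2874 → abundant

s(2874) = 2886 (abundant)


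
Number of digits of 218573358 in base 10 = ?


218573358 has 9 digits in base 10
floor(log10(218573358)) + 1 = floor(8.3396) + 1 = 9

9 digits (base 10)


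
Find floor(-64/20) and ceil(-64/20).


-64/20 = -3.2000
floor = -4
ceil = -3

floor = -4, ceil = -3


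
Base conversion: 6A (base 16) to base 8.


6A (base 16) = 106 (decimal)
106 (decimal) = 152 (base 8)


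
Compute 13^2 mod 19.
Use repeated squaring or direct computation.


13^1 mod 19 = 13
13^2 mod 19 = 17


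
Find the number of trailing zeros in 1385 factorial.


floor(1385/5) = 277
floor(1385/25) = 55
floor(1385/125) = 11
floor(1385/625) = 2
Total = 345

345 trailing zeros


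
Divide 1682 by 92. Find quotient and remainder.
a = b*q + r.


1682 = 92 * 18 + 26
Check: 1656 + 26 = 1682

q = 18, r = 26


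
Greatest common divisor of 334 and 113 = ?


334 = 2 * 113 + 108
113 = 1 * 108 + 5
108 = 21 * 5 + 3
5 = 1 * 3 + 2
3 = 1 * 2 + 1
2 = 2 * 1 + 0
GCD = 1


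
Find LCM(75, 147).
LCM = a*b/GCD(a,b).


GCD(75, 147) = 3
LCM = 75*147/3 = 11025/3 = 3675

LCM = 3675


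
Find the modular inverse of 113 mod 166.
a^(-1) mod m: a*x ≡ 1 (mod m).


Use the extended Euclidean algorithm on (166, 113); each row r = 166*s + 113*t:
r=166, s=1, t=0
r=113, s=0, t=1
q=1: r=53, s=1, t=-1   [166*(1) + 113*(-1) = 53]
q=2: r=7, s=-2, t=3   [166*(-2) + 113*(3) = 7]
q=7: r=4, s=15, t=-22   [166*(15) + 113*(-22) = 4]
q=1: r=3, s=-17, t=25   [166*(-17) + 113*(25) = 3]
q=1: r=1, s=32, t=-47   [166*(32) + 113*(-47) = 1]
q=3: r=0, s=-113, t=166   [166*(-113) + 113*(166) = 0]
GCD = 1 with t = -47, so 113*(-47) ≡ 1 (mod 166)
Inverse = -47 mod 166 = 119
Check: 113 * 119 = 13447 ≡ 1 (mod 166)

113^(-1) ≡ 119 (mod 166)


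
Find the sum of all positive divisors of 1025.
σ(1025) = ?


Divisors of 1025: 1, 5, 25, 41, 205, 1025
Sum = 1 + 5 + 25 + 41 + 205 + 1025 = 1302

σ(1025) = 1302


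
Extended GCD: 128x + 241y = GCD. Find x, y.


Tabular extended Euclidean (each row: r = 128*s + 241*t):
r=128, s=1, t=0
r=241, s=0, t=1
q=0: r=128, s=1, t=0   [128*(1) + 241*(0) = 128]
q=1: r=113, s=-1, t=1   [128*(-1) + 241*(1) = 113]
q=1: r=15, s=2, t=-1   [128*(2) + 241*(-1) = 15]
q=7: r=8, s=-15, t=8   [128*(-15) + 241*(8) = 8]
q=1: r=7, s=17, t=-9   [128*(17) + 241*(-9) = 7]
q=1: r=1, s=-32, t=17   [128*(-32) + 241*(17) = 1]
q=7: r=0, s=241, t=-128   [128*(241) + 241*(-128) = 0]
GCD = 1; from the row with r=1: x=-32, y=17
Check: 128*(-32) + 241*(17) = -4096 + 4097 = 1

GCD = 1, x = -32, y = 17


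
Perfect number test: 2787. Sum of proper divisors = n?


Proper divisors of 2787: 1, 3, 929
Sum = 1 + 3 + 929 = 933

No, 2787 is not perfect (933 ≠ 2787)


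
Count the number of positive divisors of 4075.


4075 = 5^2 × 163^1
d(4075) = (2+1) × (1+1) = 6

6 divisors


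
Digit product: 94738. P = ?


9 × 4 × 7 × 3 × 8 = 6048


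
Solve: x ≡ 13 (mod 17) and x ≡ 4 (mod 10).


M = 17*10 = 170
M1 = M/17 = 10, M2 = M/10 = 17
M1^(-1) mod 17 = 12, M2^(-1) mod 10 = 3
x = 13*10*12 + 4*17*3 = 1764
1764 mod 170 = 64
Check: 64 mod 17 = 13 ✓, 64 mod 10 = 4 ✓

x ≡ 64 (mod 170)


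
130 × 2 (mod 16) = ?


130 × 2 = 260
260 mod 16 = 4


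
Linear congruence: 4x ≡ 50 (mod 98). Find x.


GCD(4, 98) = 2 divides 50
Divide: 2x ≡ 25 (mod 49)
x ≡ 37 (mod 49)


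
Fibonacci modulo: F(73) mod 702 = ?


F(k) mod 702 for k=1..73:
1, 1, 2, 3, 5, 8, 13, 21, 34, 55, 89, 144, 233, 377, 610, 285, 193, 478, 671, 447, 416, 161, 577, 36, 613, 649, 560, 507, 365, 170, 535, 3, 538, 541, 377, 216, 593, 107, 700, 105, 103, 208, 311, 519, 128, 647, 73, 18, 91, 109, 200, 309, 509, 116, 625, 39, 664, 1, 665, 666, 629, 593, 520, 411, 229, 640, 167, 105, 272, 377, 649, 324, 271
F(73) mod 702 = 271


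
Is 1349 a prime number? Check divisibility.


1349 / 19 = 71 (exact division)
1349 is NOT prime.

No, 1349 is not prime


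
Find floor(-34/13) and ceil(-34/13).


-34/13 = -2.6154
floor = -3
ceil = -2

floor = -3, ceil = -2


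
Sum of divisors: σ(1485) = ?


Divisors of 1485: 1, 3, 5, 9, 11, 15, 27, 33, 45, 55, 99, 135, 165, 297, 495, 1485
Sum = 1 + 3 + 5 + 9 + 11 + 15 + 27 + 33 + 45 + 55 + 99 + 135 + 165 + 297 + 495 + 1485 = 2880

σ(1485) = 2880


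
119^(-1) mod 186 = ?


Use the extended Euclidean algorithm on (186, 119); each row r = 186*s + 119*t:
r=186, s=1, t=0
r=119, s=0, t=1
q=1: r=67, s=1, t=-1   [186*(1) + 119*(-1) = 67]
q=1: r=52, s=-1, t=2   [186*(-1) + 119*(2) = 52]
q=1: r=15, s=2, t=-3   [186*(2) + 119*(-3) = 15]
q=3: r=7, s=-7, t=11   [186*(-7) + 119*(11) = 7]
q=2: r=1, s=16, t=-25   [186*(16) + 119*(-25) = 1]
q=7: r=0, s=-119, t=186   [186*(-119) + 119*(186) = 0]
GCD = 1 with t = -25, so 119*(-25) ≡ 1 (mod 186)
Inverse = -25 mod 186 = 161
Check: 119 * 161 = 19159 ≡ 1 (mod 186)

119^(-1) ≡ 161 (mod 186)


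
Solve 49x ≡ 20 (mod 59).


GCD(49, 59) = 1, unique solution
a^(-1) mod 59 = 53
x = 53 * 20 mod 59 = 57

x ≡ 57 (mod 59)


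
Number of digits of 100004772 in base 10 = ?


100004772 has 9 digits in base 10
floor(log10(100004772)) + 1 = floor(8.0000) + 1 = 9

9 digits (base 10)


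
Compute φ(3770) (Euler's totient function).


3770 = 2 × 5 × 13 × 29
Prime factors: 2, 5, 13, 29
φ(3770) = 3770 × (1-1/2) × (1-1/5) × (1-1/13) × (1-1/29)
= 3770 × 1/2 × 4/5 × 12/13 × 28/29 = 1344

φ(3770) = 1344


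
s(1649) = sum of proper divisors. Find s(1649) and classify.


Proper divisors: 1, 17, 97
Sum = 1 + 17 + 97 = 115
115 < 1649 → deficient

s(1649) = 115 (deficient)


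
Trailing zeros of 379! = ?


floor(379/5) = 75
floor(379/25) = 15
floor(379/125) = 3
Total = 93

93 trailing zeros


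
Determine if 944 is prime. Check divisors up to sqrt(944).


944 / 2 = 472 (exact division)
944 is NOT prime.

No, 944 is not prime


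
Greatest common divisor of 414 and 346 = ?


414 = 1 * 346 + 68
346 = 5 * 68 + 6
68 = 11 * 6 + 2
6 = 3 * 2 + 0
GCD = 2


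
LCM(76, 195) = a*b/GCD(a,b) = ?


GCD(76, 195) = 1
LCM = 76*195/1 = 14820/1 = 14820

LCM = 14820


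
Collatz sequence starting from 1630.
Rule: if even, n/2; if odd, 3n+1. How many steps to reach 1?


1630 → 815 → 2446 → 1223 → 3670 → 1835 → 5506 → 2753 → 8260 → 4130 → 2065 → 6196 → 3098 → 1549 → 4648 → 2324 → 1162 → 581 → 1744 → 872 → 436 → 218 → 109 → 328 → 164 → 82 → 41 → 124 → 62 → 31 → 94 → 47 → 142 → 71 → 214 → 107 → 322 → 161 → 484 → 242 → 121 → 364 → 182 → 91 → 274 → 137 → 412 → 206 → 103 → 310 → 155 → 466 → 233 → 700 → 350 → 175 → 526 → 263 → 790 → 395 → 1186 → 593 → 1780 → 890 → 445 → 1336 → 668 → 334 → 167 → 502 → 251 → 754 → 377 → 1132 → 566 → 283 → 850 → 425 → 1276 → 638 → 319 → 958 → 479 → 1438 → 719 → 2158 → 1079 → 3238 → 1619 → 4858 → 2429 → 7288 → 3644 → 1822 → 911 → 2734 → 1367 → 4102 → 2051 → 6154 → 3077 → 9232 → 4616 → 2308 → 1154 → 577 → 1732 → 866 → 433 → 1300 → 650 → 325 → 976 → 488 → 244 → 122 → 61 → 184 → 92 → 46 → 23 → 70 → 35 → 106 → 53 → 160 → 80 → 40 → 20 → 10 → 5 → 16 → 8 → 4 → 2 → 1
Total steps = 135

135 steps


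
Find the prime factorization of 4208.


4208 / 2 = 2104
2104 / 2 = 1052
1052 / 2 = 526
526 / 2 = 263
263 / 263 = 1
4208 = 2^4 × 263


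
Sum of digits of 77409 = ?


7 + 7 + 4 + 0 + 9 = 27


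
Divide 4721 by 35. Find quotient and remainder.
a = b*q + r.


4721 = 35 * 134 + 31
Check: 4690 + 31 = 4721

q = 134, r = 31


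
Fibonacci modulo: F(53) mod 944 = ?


F(k) mod 944 for k=1..53:
1, 1, 2, 3, 5, 8, 13, 21, 34, 55, 89, 144, 233, 377, 610, 43, 653, 696, 405, 157, 562, 719, 337, 112, 449, 561, 66, 627, 693, 376, 125, 501, 626, 183, 809, 48, 857, 905, 818, 779, 653, 488, 197, 685, 882, 623, 561, 240, 801, 97, 898, 51, 5
F(53) mod 944 = 5


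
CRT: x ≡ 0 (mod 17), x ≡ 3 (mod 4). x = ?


M = 17*4 = 68
M1 = M/17 = 4, M2 = M/4 = 17
M1^(-1) mod 17 = 13, M2^(-1) mod 4 = 1
x = 0*4*13 + 3*17*1 = 51
51 mod 68 = 51
Check: 51 mod 17 = 0 ✓, 51 mod 4 = 3 ✓

x ≡ 51 (mod 68)


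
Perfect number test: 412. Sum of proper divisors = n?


Proper divisors of 412: 1, 2, 4, 103, 206
Sum = 1 + 2 + 4 + 103 + 206 = 316

No, 412 is not perfect (316 ≠ 412)


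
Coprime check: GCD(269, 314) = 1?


Euclidean algorithm:
314 = 1 * 269 + 45
269 = 5 * 45 + 44
45 = 1 * 44 + 1
44 = 44 * 1 + 0
GCD(269, 314) = 1

Yes, coprime (GCD = 1)


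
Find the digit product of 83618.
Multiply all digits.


8 × 3 × 6 × 1 × 8 = 1152


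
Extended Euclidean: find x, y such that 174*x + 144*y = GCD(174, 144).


Tabular extended Euclidean (each row: r = 174*s + 144*t):
r=174, s=1, t=0
r=144, s=0, t=1
q=1: r=30, s=1, t=-1   [174*(1) + 144*(-1) = 30]
q=4: r=24, s=-4, t=5   [174*(-4) + 144*(5) = 24]
q=1: r=6, s=5, t=-6   [174*(5) + 144*(-6) = 6]
q=4: r=0, s=-24, t=29   [174*(-24) + 144*(29) = 0]
GCD = 6; from the row with r=6: x=5, y=-6
Check: 174*(5) + 144*(-6) = 870 - 864 = 6

GCD = 6, x = 5, y = -6


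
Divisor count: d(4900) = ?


4900 = 2^2 × 5^2 × 7^2
d(4900) = (2+1) × (2+1) × (2+1) = 27

27 divisors


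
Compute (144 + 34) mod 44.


144 + 34 = 178
178 mod 44 = 2


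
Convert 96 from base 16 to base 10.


96 (base 16) = 150 (decimal)
150 (decimal) = 150 (base 10)


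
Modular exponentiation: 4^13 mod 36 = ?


4^1 mod 36 = 4
4^2 mod 36 = 16
4^3 mod 36 = 28
4^4 mod 36 = 4
4^5 mod 36 = 16
4^6 mod 36 = 28
4^7 mod 36 = 4
4^8 mod 36 = 16
4^9 mod 36 = 28
4^10 mod 36 = 4
4^11 mod 36 = 16
4^12 mod 36 = 28
4^13 mod 36 = 4


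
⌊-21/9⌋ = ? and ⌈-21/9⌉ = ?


-21/9 = -2.3333
floor = -3
ceil = -2

floor = -3, ceil = -2


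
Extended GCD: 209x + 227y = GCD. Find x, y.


Tabular extended Euclidean (each row: r = 209*s + 227*t):
r=209, s=1, t=0
r=227, s=0, t=1
q=0: r=209, s=1, t=0   [209*(1) + 227*(0) = 209]
q=1: r=18, s=-1, t=1   [209*(-1) + 227*(1) = 18]
q=11: r=11, s=12, t=-11   [209*(12) + 227*(-11) = 11]
q=1: r=7, s=-13, t=12   [209*(-13) + 227*(12) = 7]
q=1: r=4, s=25, t=-23   [209*(25) + 227*(-23) = 4]
q=1: r=3, s=-38, t=35   [209*(-38) + 227*(35) = 3]
q=1: r=1, s=63, t=-58   [209*(63) + 227*(-58) = 1]
q=3: r=0, s=-227, t=209   [209*(-227) + 227*(209) = 0]
GCD = 1; from the row with r=1: x=63, y=-58
Check: 209*(63) + 227*(-58) = 13167 - 13166 = 1

GCD = 1, x = 63, y = -58


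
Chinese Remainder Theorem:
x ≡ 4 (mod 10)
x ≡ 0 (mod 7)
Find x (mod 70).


M = 10*7 = 70
M1 = M/10 = 7, M2 = M/7 = 10
M1^(-1) mod 10 = 3, M2^(-1) mod 7 = 5
x = 4*7*3 + 0*10*5 = 84
84 mod 70 = 14
Check: 14 mod 10 = 4 ✓, 14 mod 7 = 0 ✓

x ≡ 14 (mod 70)


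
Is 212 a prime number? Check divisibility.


212 / 2 = 106 (exact division)
212 is NOT prime.

No, 212 is not prime


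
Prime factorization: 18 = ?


18 / 2 = 9
9 / 3 = 3
3 / 3 = 1
18 = 2 × 3^2


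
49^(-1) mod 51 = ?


Use the extended Euclidean algorithm on (51, 49); each row r = 51*s + 49*t:
r=51, s=1, t=0
r=49, s=0, t=1
q=1: r=2, s=1, t=-1   [51*(1) + 49*(-1) = 2]
q=24: r=1, s=-24, t=25   [51*(-24) + 49*(25) = 1]
q=2: r=0, s=49, t=-51   [51*(49) + 49*(-51) = 0]
GCD = 1 with t = 25, so 49*(25) ≡ 1 (mod 51)
Inverse = 25 mod 51 = 25
Check: 49 * 25 = 1225 ≡ 1 (mod 51)

49^(-1) ≡ 25 (mod 51)


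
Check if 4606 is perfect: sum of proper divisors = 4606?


Proper divisors of 4606: 1, 2, 7, 14, 47, 49, 94, 98, 329, 658, 2303
Sum = 1 + 2 + 7 + 14 + 47 + 49 + 94 + 98 + 329 + 658 + 2303 = 3602

No, 4606 is not perfect (3602 ≠ 4606)


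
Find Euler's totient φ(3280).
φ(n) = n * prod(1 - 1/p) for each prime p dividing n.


3280 = 2^4 × 5 × 41
Prime factors: 2, 5, 41
φ(3280) = 3280 × (1-1/2) × (1-1/5) × (1-1/41)
= 3280 × 1/2 × 4/5 × 40/41 = 1280

φ(3280) = 1280


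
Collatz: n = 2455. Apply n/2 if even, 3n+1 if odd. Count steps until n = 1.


2455 → 7366 → 3683 → 11050 → 5525 → 16576 → 8288 → 4144 → 2072 → 1036 → 518 → 259 → 778 → 389 → 1168 → 584 → 292 → 146 → 73 → 220 → 110 → 55 → 166 → 83 → 250 → 125 → 376 → 188 → 94 → 47 → 142 → 71 → 214 → 107 → 322 → 161 → 484 → 242 → 121 → 364 → 182 → 91 → 274 → 137 → 412 → 206 → 103 → 310 → 155 → 466 → 233 → 700 → 350 → 175 → 526 → 263 → 790 → 395 → 1186 → 593 → 1780 → 890 → 445 → 1336 → 668 → 334 → 167 → 502 → 251 → 754 → 377 → 1132 → 566 → 283 → 850 → 425 → 1276 → 638 → 319 → 958 → 479 → 1438 → 719 → 2158 → 1079 → 3238 → 1619 → 4858 → 2429 → 7288 → 3644 → 1822 → 911 → 2734 → 1367 → 4102 → 2051 → 6154 → 3077 → 9232 → 4616 → 2308 → 1154 → 577 → 1732 → 866 → 433 → 1300 → 650 → 325 → 976 → 488 → 244 → 122 → 61 → 184 → 92 → 46 → 23 → 70 → 35 → 106 → 53 → 160 → 80 → 40 → 20 → 10 → 5 → 16 → 8 → 4 → 2 → 1
Total steps = 133

133 steps


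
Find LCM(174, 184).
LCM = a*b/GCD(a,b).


GCD(174, 184) = 2
LCM = 174*184/2 = 32016/2 = 16008

LCM = 16008


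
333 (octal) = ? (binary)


333 (base 8) = 219 (decimal)
219 (decimal) = 11011011 (base 2)


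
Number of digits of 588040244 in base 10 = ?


588040244 has 9 digits in base 10
floor(log10(588040244)) + 1 = floor(8.7694) + 1 = 9

9 digits (base 10)


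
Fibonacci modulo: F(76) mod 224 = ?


F(k) mod 224 for k=1..76:
1, 1, 2, 3, 5, 8, 13, 21, 34, 55, 89, 144, 9, 153, 162, 91, 29, 120, 149, 45, 194, 15, 209, 0, 209, 209, 194, 179, 149, 104, 29, 133, 162, 71, 9, 80, 89, 169, 34, 203, 13, 216, 5, 221, 2, 223, 1, 0, 1, 1, 2, 3, 5, 8, 13, 21, 34, 55, 89, 144, 9, 153, 162, 91, 29, 120, 149, 45, 194, 15, 209, 0, 209, 209, 194, 179
F(76) mod 224 = 179


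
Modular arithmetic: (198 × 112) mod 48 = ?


198 × 112 = 22176
22176 mod 48 = 0


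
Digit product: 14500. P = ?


1 × 4 × 5 × 0 × 0 = 0


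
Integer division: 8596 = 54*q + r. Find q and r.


8596 = 54 * 159 + 10
Check: 8586 + 10 = 8596

q = 159, r = 10


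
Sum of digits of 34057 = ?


3 + 4 + 0 + 5 + 7 = 19


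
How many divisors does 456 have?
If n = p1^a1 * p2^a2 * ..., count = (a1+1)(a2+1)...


456 = 2^3 × 3^1 × 19^1
d(456) = (3+1) × (1+1) × (1+1) = 16

16 divisors


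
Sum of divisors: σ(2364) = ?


Divisors of 2364: 1, 2, 3, 4, 6, 12, 197, 394, 591, 788, 1182, 2364
Sum = 1 + 2 + 3 + 4 + 6 + 12 + 197 + 394 + 591 + 788 + 1182 + 2364 = 5544

σ(2364) = 5544


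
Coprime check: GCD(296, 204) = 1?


Euclidean algorithm:
296 = 1 * 204 + 92
204 = 2 * 92 + 20
92 = 4 * 20 + 12
20 = 1 * 12 + 8
12 = 1 * 8 + 4
8 = 2 * 4 + 0
GCD(296, 204) = 4

No, not coprime (GCD = 4)


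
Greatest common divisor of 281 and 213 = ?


281 = 1 * 213 + 68
213 = 3 * 68 + 9
68 = 7 * 9 + 5
9 = 1 * 5 + 4
5 = 1 * 4 + 1
4 = 4 * 1 + 0
GCD = 1


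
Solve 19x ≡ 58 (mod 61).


GCD(19, 61) = 1, unique solution
a^(-1) mod 61 = 45
x = 45 * 58 mod 61 = 48

x ≡ 48 (mod 61)


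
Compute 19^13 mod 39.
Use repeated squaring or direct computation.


19^1 mod 39 = 19
19^2 mod 39 = 10
19^3 mod 39 = 34
19^4 mod 39 = 22
19^5 mod 39 = 28
19^6 mod 39 = 25
19^7 mod 39 = 7
19^8 mod 39 = 16
19^9 mod 39 = 31
19^10 mod 39 = 4
19^11 mod 39 = 37
19^12 mod 39 = 1
19^13 mod 39 = 19


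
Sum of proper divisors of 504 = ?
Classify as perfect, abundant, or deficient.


Proper divisors: 1, 2, 3, 4, 6, 7, 8, 9, 12, 14, 18, 21, 24, 28, 36, 42, 56, 63, 72, 84, 126, 168, 252
Sum = 1 + 2 + 3 + 4 + 6 + 7 + 8 + 9 + 12 + 14 + 18 + 21 + 24 + 28 + 36 + 42 + 56 + 63 + 72 + 84 + 126 + 168 + 252 = 1056
1056 > 504 → abundant

s(504) = 1056 (abundant)


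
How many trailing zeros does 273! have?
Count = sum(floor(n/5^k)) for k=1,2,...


floor(273/5) = 54
floor(273/25) = 10
floor(273/125) = 2
Total = 66

66 trailing zeros


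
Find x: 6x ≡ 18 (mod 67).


GCD(6, 67) = 1, unique solution
a^(-1) mod 67 = 56
x = 56 * 18 mod 67 = 3

x ≡ 3 (mod 67)


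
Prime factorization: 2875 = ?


2875 / 5 = 575
575 / 5 = 115
115 / 5 = 23
23 / 23 = 1
2875 = 5^3 × 23


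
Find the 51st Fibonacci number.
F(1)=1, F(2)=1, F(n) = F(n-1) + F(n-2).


Sequence: 1, 1, 2, 3, 5, 8, 13, 21, 34, 55, 89, 144, 233, 377, 610, 987, 1597, 2584, 4181, 6765, 10946, 17711, 28657, 46368, 75025, 121393, 196418, 317811, 514229, 832040, 1346269, 2178309, 3524578, 5702887, 9227465, 14930352, 24157817, 39088169, 63245986, 102334155, 165580141, 267914296, 433494437, 701408733, 1134903170, 1836311903, 2971215073, 4807526976, 7778742049, 12586269025, 20365011074
F(51) = 20365011074


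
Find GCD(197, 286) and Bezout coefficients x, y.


Tabular extended Euclidean (each row: r = 197*s + 286*t):
r=197, s=1, t=0
r=286, s=0, t=1
q=0: r=197, s=1, t=0   [197*(1) + 286*(0) = 197]
q=1: r=89, s=-1, t=1   [197*(-1) + 286*(1) = 89]
q=2: r=19, s=3, t=-2   [197*(3) + 286*(-2) = 19]
q=4: r=13, s=-13, t=9   [197*(-13) + 286*(9) = 13]
q=1: r=6, s=16, t=-11   [197*(16) + 286*(-11) = 6]
q=2: r=1, s=-45, t=31   [197*(-45) + 286*(31) = 1]
q=6: r=0, s=286, t=-197   [197*(286) + 286*(-197) = 0]
GCD = 1; from the row with r=1: x=-45, y=31
Check: 197*(-45) + 286*(31) = -8865 + 8866 = 1

GCD = 1, x = -45, y = 31


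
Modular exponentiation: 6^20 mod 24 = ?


6^1 mod 24 = 6
6^2 mod 24 = 12
6^3 mod 24 = 0
6^4 mod 24 = 0
6^5 mod 24 = 0
6^6 mod 24 = 0
6^7 mod 24 = 0
6^8 mod 24 = 0
6^9 mod 24 = 0
6^10 mod 24 = 0
6^11 mod 24 = 0
6^12 mod 24 = 0
6^13 mod 24 = 0
6^14 mod 24 = 0
6^15 mod 24 = 0
6^16 mod 24 = 0
6^17 mod 24 = 0
6^18 mod 24 = 0
6^19 mod 24 = 0
6^20 mod 24 = 0


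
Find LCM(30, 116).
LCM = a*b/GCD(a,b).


GCD(30, 116) = 2
LCM = 30*116/2 = 3480/2 = 1740

LCM = 1740


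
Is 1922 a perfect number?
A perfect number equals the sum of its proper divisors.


Proper divisors of 1922: 1, 2, 31, 62, 961
Sum = 1 + 2 + 31 + 62 + 961 = 1057

No, 1922 is not perfect (1057 ≠ 1922)


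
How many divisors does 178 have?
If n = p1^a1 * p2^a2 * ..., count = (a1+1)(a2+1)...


178 = 2^1 × 89^1
d(178) = (1+1) × (1+1) = 4

4 divisors


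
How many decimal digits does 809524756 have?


809524756 has 9 digits in base 10
floor(log10(809524756)) + 1 = floor(8.9082) + 1 = 9

9 digits (base 10)


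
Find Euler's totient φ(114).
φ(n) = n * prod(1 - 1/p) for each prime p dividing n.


114 = 2 × 3 × 19
Prime factors: 2, 3, 19
φ(114) = 114 × (1-1/2) × (1-1/3) × (1-1/19)
= 114 × 1/2 × 2/3 × 18/19 = 36

φ(114) = 36


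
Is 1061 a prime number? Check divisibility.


Check divisors up to sqrt(1061) = 32.5730
No divisors found.
1061 is prime.

Yes, 1061 is prime


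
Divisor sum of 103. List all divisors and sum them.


Divisors of 103: 1, 103
Sum = 1 + 103 = 104

σ(103) = 104


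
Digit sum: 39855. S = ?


3 + 9 + 8 + 5 + 5 = 30


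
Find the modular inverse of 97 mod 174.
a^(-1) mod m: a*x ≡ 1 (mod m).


Use the extended Euclidean algorithm on (174, 97); each row r = 174*s + 97*t:
r=174, s=1, t=0
r=97, s=0, t=1
q=1: r=77, s=1, t=-1   [174*(1) + 97*(-1) = 77]
q=1: r=20, s=-1, t=2   [174*(-1) + 97*(2) = 20]
q=3: r=17, s=4, t=-7   [174*(4) + 97*(-7) = 17]
q=1: r=3, s=-5, t=9   [174*(-5) + 97*(9) = 3]
q=5: r=2, s=29, t=-52   [174*(29) + 97*(-52) = 2]
q=1: r=1, s=-34, t=61   [174*(-34) + 97*(61) = 1]
q=2: r=0, s=97, t=-174   [174*(97) + 97*(-174) = 0]
GCD = 1 with t = 61, so 97*(61) ≡ 1 (mod 174)
Inverse = 61 mod 174 = 61
Check: 97 * 61 = 5917 ≡ 1 (mod 174)

97^(-1) ≡ 61 (mod 174)


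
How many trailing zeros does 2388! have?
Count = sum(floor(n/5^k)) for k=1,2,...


floor(2388/5) = 477
floor(2388/25) = 95
floor(2388/125) = 19
floor(2388/625) = 3
Total = 594

594 trailing zeros
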